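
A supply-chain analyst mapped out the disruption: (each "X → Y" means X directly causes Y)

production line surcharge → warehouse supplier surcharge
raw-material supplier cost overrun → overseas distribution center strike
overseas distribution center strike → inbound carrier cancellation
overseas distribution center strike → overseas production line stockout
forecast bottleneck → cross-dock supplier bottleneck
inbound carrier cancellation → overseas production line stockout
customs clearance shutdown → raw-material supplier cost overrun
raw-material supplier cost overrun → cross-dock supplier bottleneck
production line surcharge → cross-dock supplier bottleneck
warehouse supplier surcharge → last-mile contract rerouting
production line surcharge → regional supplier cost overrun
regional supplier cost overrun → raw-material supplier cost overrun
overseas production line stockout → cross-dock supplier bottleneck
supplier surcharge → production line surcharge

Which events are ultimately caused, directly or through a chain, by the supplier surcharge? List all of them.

Direct effects: the production line surcharge.
2 steps out: the regional supplier cost overrun, the warehouse supplier surcharge, the cross-dock supplier bottleneck.
3 steps out: the raw-material supplier cost overrun, the last-mile contract rerouting.
4 steps out: the overseas distribution center strike.
5 steps out: the inbound carrier cancellation, the overseas production line stockout.
Not reachable from it: the customs clearance shutdown, the forecast bottleneck.

the cross-dock supplier bottleneck, the inbound carrier cancellation, the last-mile contract rerouting, the overseas distribution center strike, the overseas production line stockout, the production line surcharge, the raw-material supplier cost overrun, the regional supplier cost overrun, the warehouse supplier surcharge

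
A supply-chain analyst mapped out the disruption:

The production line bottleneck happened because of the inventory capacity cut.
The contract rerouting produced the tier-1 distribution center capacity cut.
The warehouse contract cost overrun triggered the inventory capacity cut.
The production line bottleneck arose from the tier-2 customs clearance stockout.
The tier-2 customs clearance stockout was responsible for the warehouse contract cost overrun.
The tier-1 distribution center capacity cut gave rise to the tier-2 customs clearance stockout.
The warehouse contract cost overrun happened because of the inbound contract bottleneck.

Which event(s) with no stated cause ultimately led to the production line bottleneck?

the contract rerouting, the inbound contract bottleneck

Tracing upstream from the production line bottleneck: the production line bottleneck ← the inventory capacity cut ← the warehouse contract cost overrun ← the inbound contract bottleneck.
A separate upstream branch: the production line bottleneck ← the tier-2 customs clearance stockout ← the tier-1 distribution center capacity cut ← the contract rerouting.
Each of those chain origins has no stated cause.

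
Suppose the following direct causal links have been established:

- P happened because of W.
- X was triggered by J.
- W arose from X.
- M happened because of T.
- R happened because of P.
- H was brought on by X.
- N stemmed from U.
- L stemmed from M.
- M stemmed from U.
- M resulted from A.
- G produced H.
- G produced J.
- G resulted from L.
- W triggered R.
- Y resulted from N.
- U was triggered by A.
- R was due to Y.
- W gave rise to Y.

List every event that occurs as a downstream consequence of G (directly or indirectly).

Direct effects: J, H.
2 steps out: X.
3 steps out: W.
4 steps out: Y, P, R.
Not reachable from it: A, U, M, L, N, T.

H, J, P, R, W, X, Y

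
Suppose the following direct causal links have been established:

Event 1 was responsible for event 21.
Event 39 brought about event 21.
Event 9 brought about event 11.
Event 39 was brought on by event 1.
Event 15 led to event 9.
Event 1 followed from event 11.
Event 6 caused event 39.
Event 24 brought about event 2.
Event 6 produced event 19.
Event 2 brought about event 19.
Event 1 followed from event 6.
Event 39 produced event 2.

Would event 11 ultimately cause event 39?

Yes

There is a causal chain: event 11 → event 1 → event 39.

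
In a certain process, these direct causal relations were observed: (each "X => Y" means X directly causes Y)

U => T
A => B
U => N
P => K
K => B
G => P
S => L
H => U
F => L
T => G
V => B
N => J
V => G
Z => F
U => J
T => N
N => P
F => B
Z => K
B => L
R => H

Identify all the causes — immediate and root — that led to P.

G, H, N, R, T, U, V

Immediate causes of P: G, N.
Further upstream: R, H, U, T, V.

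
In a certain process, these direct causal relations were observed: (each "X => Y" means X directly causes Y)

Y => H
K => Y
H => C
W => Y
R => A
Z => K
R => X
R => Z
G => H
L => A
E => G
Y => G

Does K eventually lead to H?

Yes

There is a causal chain: K → Y → H.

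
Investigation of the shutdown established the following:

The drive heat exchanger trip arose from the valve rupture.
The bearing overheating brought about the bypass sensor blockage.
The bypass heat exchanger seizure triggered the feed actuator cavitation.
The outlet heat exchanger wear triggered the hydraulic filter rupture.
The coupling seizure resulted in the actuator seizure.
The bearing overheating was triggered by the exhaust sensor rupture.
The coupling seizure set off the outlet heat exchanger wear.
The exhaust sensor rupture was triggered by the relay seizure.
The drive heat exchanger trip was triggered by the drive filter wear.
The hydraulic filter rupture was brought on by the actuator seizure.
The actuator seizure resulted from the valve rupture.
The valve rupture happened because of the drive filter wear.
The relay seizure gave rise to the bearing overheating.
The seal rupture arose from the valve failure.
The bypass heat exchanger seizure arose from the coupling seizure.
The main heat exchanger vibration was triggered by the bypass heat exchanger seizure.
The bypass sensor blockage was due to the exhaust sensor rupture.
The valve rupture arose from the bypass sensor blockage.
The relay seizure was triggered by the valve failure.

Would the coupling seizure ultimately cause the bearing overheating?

No

The coupling seizure leads to the bypass heat exchanger seizure, the feed actuator cavitation, the outlet heat exchanger wear, the main heat exchanger vibration, the actuator seizure, the hydraulic filter rupture; the bearing overheating is not among them.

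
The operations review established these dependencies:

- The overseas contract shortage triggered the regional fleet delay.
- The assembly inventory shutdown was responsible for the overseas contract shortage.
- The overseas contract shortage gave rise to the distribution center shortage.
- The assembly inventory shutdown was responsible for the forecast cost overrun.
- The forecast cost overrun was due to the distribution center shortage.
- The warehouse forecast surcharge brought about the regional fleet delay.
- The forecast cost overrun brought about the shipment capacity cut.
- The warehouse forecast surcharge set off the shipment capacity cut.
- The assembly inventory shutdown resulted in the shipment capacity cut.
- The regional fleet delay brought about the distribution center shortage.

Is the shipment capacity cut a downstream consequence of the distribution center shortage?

Yes

There is a causal chain: the distribution center shortage → the forecast cost overrun → the shipment capacity cut.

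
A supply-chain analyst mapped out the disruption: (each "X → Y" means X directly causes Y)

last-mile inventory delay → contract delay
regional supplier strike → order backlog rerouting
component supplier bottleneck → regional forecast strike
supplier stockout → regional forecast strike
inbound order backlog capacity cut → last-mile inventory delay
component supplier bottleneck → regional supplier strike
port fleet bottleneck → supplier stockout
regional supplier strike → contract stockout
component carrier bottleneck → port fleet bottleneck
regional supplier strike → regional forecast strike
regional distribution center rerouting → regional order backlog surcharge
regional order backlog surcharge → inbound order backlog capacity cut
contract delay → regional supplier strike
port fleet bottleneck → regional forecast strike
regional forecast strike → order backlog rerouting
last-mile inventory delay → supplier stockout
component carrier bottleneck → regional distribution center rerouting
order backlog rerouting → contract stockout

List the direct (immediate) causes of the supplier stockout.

Upstream contributors include the component carrier bottleneck, the regional distribution center rerouting, the regional order backlog surcharge, the inbound order backlog capacity cut, but only the last-mile inventory delay, the port fleet bottleneck feed directly into the supplier stockout.

the last-mile inventory delay, the port fleet bottleneck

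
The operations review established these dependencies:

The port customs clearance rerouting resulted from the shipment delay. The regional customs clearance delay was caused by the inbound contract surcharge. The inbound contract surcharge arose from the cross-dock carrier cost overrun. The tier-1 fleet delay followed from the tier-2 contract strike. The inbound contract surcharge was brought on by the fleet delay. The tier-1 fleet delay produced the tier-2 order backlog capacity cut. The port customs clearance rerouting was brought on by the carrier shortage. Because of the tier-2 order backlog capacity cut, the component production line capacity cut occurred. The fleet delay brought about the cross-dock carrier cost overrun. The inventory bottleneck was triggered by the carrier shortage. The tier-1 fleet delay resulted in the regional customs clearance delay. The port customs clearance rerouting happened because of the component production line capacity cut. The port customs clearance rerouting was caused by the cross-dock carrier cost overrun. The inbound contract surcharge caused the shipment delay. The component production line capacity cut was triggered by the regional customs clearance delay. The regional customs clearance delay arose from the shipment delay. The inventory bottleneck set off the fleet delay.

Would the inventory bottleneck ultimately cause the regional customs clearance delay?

Yes

There is a causal chain: the inventory bottleneck → the fleet delay → the inbound contract surcharge → the regional customs clearance delay.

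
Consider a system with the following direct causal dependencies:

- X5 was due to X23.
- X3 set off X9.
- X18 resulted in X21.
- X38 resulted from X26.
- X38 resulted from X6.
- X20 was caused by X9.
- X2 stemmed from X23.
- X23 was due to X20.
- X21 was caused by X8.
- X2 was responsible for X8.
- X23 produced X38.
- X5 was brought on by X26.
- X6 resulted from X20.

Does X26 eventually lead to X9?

No

X26 leads to X5, X38; X9 is not among them.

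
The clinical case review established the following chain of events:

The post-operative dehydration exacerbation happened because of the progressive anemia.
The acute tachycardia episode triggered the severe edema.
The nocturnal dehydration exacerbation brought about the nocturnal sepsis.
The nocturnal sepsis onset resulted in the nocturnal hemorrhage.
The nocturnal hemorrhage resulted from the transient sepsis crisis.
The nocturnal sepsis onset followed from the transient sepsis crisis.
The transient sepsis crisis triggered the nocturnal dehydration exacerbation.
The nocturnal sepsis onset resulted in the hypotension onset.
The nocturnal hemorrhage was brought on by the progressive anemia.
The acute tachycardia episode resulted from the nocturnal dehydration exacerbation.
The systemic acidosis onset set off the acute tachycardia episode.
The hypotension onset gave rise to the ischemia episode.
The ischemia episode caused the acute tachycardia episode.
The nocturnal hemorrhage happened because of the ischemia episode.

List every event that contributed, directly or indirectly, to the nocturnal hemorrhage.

Immediate causes of the nocturnal hemorrhage: the progressive anemia, the transient sepsis crisis, the nocturnal sepsis onset, the ischemia episode.
Further upstream: the hypotension onset.

the hypotension onset, the ischemia episode, the nocturnal sepsis onset, the progressive anemia, the transient sepsis crisis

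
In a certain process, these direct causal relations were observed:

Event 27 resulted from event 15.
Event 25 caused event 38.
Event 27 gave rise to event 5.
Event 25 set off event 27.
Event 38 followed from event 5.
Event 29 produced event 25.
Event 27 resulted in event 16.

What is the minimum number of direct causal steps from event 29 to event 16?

Shortest chain: event 29 → event 25 → event 27 → event 16.

3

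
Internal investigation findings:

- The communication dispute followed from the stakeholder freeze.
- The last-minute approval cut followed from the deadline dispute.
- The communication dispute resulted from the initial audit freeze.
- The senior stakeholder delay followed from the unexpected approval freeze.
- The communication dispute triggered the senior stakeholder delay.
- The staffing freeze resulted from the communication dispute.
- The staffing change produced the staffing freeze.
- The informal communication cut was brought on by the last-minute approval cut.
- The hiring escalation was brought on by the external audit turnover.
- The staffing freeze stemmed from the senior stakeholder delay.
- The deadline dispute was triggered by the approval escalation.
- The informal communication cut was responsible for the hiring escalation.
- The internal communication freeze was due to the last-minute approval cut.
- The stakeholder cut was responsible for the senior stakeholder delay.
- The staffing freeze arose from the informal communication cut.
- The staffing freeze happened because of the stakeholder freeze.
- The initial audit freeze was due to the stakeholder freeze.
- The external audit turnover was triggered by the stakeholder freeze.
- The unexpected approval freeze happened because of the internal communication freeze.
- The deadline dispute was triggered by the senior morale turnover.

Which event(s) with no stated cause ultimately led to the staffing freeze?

Tracing upstream from the staffing freeze: the staffing freeze ← the informal communication cut ← the last-minute approval cut ← the deadline dispute ← the senior morale turnover.
A separate upstream branch: the staffing freeze ← the stakeholder freeze.
A separate upstream branch: the staffing freeze ← the informal communication cut ← the last-minute approval cut ← the deadline dispute ← the approval escalation.
A separate upstream branch: the staffing freeze ← the senior stakeholder delay ← the stakeholder cut.
A separate upstream branch: the staffing freeze ← the staffing change.
Each of those chain origins has no stated cause.

the approval escalation, the senior morale turnover, the staffing change, the stakeholder cut, the stakeholder freeze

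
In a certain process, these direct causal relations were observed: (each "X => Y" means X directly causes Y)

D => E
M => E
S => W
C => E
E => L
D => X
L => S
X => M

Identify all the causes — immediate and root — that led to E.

Immediate causes of E: D, M, C.
Further upstream: X.

C, D, M, X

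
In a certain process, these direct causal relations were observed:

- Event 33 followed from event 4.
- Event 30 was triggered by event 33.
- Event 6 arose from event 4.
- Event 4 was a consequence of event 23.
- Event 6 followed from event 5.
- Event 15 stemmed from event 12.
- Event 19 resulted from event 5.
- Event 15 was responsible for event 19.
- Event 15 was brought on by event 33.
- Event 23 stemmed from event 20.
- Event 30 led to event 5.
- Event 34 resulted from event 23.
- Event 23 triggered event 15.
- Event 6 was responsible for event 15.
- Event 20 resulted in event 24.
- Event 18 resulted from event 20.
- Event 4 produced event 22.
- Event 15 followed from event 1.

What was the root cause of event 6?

event 20

Tracing upstream from event 6: event 6 ← event 4 ← event 23 ← event 20.
Event 20 has no stated cause, so it is the root.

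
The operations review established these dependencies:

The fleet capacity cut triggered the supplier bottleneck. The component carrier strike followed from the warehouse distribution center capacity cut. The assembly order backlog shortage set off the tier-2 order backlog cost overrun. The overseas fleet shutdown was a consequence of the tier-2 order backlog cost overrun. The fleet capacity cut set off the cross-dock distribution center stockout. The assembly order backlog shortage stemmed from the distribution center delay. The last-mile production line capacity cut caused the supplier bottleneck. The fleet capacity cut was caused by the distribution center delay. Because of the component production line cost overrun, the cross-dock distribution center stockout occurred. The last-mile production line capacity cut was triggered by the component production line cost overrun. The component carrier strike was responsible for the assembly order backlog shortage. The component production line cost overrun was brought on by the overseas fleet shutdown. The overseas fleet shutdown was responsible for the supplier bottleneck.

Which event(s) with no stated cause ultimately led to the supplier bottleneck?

Tracing upstream from the supplier bottleneck: the supplier bottleneck ← the fleet capacity cut ← the distribution center delay.
A separate upstream branch: the supplier bottleneck ← the overseas fleet shutdown ← the tier-2 order backlog cost overrun ← the assembly order backlog shortage ← the component carrier strike ← the warehouse distribution center capacity cut.
Each of those chain origins has no stated cause.

the distribution center delay, the warehouse distribution center capacity cut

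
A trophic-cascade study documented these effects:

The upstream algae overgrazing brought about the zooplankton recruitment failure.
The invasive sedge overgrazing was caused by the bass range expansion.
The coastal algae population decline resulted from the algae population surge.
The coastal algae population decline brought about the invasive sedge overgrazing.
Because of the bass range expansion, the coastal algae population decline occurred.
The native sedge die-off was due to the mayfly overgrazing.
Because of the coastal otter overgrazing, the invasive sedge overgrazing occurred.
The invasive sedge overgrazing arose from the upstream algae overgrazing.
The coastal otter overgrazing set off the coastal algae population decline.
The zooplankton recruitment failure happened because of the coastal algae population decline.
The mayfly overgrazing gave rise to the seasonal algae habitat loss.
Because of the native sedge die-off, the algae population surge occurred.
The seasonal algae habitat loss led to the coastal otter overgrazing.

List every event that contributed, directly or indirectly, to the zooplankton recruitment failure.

the algae population surge, the bass range expansion, the coastal algae population decline, the coastal otter overgrazing, the mayfly overgrazing, the native sedge die-off, the seasonal algae habitat loss, the upstream algae overgrazing

Immediate causes of the zooplankton recruitment failure: the upstream algae overgrazing, the coastal algae population decline.
Further upstream: the mayfly overgrazing, the seasonal algae habitat loss, the native sedge die-off, the algae population surge, the coastal otter overgrazing, the bass range expansion.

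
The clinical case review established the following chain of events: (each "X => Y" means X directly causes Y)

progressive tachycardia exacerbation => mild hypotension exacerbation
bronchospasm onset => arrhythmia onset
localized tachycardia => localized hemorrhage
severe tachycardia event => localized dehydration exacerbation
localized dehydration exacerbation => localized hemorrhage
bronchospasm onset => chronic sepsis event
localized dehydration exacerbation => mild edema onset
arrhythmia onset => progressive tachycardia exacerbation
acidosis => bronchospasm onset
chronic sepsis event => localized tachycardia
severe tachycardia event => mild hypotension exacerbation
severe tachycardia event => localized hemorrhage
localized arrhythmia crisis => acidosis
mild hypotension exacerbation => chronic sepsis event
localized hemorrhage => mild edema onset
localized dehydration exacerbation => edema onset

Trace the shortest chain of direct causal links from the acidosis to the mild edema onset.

the acidosis → the bronchospasm onset → the chronic sepsis event → the localized tachycardia → the localized hemorrhage → the mild edema onset

the acidosis → the bronchospasm onset
the bronchospasm onset → the chronic sepsis event
the chronic sepsis event → the localized tachycardia
the localized tachycardia → the localized hemorrhage
the localized hemorrhage → the mild edema onset
Length: 5 steps.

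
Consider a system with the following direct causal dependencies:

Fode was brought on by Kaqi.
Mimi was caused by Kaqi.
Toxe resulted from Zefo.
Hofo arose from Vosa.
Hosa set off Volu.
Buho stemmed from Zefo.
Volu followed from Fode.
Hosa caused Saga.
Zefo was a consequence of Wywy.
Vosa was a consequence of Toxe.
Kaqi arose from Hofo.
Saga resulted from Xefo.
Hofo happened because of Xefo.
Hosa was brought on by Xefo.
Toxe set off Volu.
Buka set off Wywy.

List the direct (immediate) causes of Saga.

Hosa, Xefo

Hosa, Xefo → Saga with nothing further upstream stated.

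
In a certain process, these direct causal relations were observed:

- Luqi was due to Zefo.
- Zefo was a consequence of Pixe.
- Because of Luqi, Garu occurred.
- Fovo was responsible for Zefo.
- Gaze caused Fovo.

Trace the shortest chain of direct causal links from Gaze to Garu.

Gaze → Fovo → Zefo → Luqi → Garu

Gaze → Fovo
Fovo → Zefo
Zefo → Luqi
Luqi → Garu
Length: 4 steps.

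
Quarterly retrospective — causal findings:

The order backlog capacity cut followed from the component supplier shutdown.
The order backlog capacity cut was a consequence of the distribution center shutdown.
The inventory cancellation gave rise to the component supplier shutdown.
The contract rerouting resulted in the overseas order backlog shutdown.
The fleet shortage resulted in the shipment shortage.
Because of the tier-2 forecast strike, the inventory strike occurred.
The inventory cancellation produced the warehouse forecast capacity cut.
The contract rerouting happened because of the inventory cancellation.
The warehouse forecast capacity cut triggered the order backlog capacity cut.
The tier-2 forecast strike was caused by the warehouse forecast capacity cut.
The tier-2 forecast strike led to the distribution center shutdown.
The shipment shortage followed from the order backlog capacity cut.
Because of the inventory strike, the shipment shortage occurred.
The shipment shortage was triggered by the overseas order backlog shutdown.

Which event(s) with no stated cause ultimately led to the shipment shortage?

Tracing upstream from the shipment shortage: the shipment shortage ← the overseas order backlog shutdown ← the contract rerouting ← the inventory cancellation.
A separate upstream branch: the shipment shortage ← the fleet shortage.
Each of those chain origins has no stated cause.

the fleet shortage, the inventory cancellation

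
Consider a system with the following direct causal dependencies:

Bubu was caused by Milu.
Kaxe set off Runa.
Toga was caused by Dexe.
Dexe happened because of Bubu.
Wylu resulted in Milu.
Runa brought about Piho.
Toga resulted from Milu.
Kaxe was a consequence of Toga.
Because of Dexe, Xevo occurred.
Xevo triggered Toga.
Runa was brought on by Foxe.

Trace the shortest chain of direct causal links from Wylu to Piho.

Wylu → Milu → Toga → Kaxe → Runa → Piho

Wylu → Milu
Milu → Toga
Toga → Kaxe
Kaxe → Runa
Runa → Piho
Length: 5 steps.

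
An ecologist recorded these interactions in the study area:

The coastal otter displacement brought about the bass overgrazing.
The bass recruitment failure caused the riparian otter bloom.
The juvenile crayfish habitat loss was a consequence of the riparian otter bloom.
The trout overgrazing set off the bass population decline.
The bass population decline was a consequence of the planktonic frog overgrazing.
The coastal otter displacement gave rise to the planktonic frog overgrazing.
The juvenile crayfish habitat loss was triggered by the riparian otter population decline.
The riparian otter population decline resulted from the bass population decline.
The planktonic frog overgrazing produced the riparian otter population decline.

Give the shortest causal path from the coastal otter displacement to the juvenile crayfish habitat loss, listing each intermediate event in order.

the coastal otter displacement → the planktonic frog overgrazing → the riparian otter population decline → the juvenile crayfish habitat loss

the coastal otter displacement → the planktonic frog overgrazing
the planktonic frog overgrazing → the riparian otter population decline
the riparian otter population decline → the juvenile crayfish habitat loss
Length: 3 steps.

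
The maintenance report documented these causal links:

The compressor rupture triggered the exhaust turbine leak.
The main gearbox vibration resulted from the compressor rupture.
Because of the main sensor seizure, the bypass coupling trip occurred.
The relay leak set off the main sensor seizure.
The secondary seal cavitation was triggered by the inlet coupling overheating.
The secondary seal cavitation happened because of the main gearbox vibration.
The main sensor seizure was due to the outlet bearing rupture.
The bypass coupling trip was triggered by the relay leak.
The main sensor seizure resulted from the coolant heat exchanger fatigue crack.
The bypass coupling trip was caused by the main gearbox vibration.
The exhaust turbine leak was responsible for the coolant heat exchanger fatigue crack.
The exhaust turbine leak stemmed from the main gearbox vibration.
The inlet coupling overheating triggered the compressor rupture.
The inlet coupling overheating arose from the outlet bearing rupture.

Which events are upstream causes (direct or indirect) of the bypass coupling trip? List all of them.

Immediate causes of the bypass coupling trip: the main gearbox vibration, the relay leak, the main sensor seizure.
Further upstream: the outlet bearing rupture, the inlet coupling overheating, the compressor rupture, the exhaust turbine leak, the coolant heat exchanger fatigue crack.

the compressor rupture, the coolant heat exchanger fatigue crack, the exhaust turbine leak, the inlet coupling overheating, the main gearbox vibration, the main sensor seizure, the outlet bearing rupture, the relay leak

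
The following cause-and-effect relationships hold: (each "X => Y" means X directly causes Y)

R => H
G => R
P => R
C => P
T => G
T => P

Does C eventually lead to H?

There is a causal chain: C → P → R → H.

Yes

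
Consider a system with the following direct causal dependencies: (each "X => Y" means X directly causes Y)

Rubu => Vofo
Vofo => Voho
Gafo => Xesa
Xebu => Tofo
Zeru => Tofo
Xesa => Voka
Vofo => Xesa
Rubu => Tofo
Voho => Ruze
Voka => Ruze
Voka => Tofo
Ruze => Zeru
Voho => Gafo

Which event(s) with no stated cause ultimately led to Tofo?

Rubu, Xebu

Tracing upstream from Tofo: Tofo ← Rubu.
A separate upstream branch: Tofo ← Xebu.
Each of those chain origins has no stated cause.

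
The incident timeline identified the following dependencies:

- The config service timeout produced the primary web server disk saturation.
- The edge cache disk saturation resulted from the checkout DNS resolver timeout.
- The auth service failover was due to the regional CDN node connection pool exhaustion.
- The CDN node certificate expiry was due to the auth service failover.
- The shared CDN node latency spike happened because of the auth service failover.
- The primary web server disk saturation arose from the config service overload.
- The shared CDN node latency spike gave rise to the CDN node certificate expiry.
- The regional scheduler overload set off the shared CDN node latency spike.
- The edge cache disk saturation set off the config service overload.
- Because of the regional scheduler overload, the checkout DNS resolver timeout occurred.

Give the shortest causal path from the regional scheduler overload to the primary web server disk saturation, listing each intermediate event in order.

the regional scheduler overload → the checkout DNS resolver timeout
the checkout DNS resolver timeout → the edge cache disk saturation
the edge cache disk saturation → the config service overload
the config service overload → the primary web server disk saturation
Length: 4 steps.

the regional scheduler overload → the checkout DNS resolver timeout → the edge cache disk saturation → the config service overload → the primary web server disk saturation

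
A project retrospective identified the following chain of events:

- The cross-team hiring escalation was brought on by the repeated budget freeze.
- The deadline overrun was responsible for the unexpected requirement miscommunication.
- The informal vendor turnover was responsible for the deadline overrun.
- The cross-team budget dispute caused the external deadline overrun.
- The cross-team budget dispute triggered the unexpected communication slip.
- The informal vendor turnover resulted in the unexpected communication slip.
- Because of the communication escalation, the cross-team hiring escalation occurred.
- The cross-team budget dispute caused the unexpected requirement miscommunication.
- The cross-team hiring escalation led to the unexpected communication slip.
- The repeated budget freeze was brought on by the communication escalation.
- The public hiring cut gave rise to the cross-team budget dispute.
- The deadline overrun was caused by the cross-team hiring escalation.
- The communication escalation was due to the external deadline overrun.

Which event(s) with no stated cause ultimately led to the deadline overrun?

the informal vendor turnover, the public hiring cut

Tracing upstream from the deadline overrun: the deadline overrun ← the cross-team hiring escalation ← the communication escalation ← the external deadline overrun ← the cross-team budget dispute ← the public hiring cut.
A separate upstream branch: the deadline overrun ← the informal vendor turnover.
Each of those chain origins has no stated cause.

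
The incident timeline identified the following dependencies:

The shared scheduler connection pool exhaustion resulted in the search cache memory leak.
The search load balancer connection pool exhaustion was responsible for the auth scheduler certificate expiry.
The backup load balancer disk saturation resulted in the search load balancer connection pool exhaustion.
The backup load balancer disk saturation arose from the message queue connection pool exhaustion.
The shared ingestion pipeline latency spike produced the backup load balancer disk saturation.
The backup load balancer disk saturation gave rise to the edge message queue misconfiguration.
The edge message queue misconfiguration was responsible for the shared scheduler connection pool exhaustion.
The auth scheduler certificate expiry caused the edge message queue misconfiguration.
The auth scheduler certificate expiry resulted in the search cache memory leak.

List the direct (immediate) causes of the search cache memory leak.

Upstream contributors include the shared ingestion pipeline latency spike, the backup load balancer disk saturation, the search load balancer connection pool exhaustion, the edge message queue misconfiguration, the message queue connection pool exhaustion, but only the auth scheduler certificate expiry, the shared scheduler connection pool exhaustion feed directly into the search cache memory leak.

the auth scheduler certificate expiry, the shared scheduler connection pool exhaustion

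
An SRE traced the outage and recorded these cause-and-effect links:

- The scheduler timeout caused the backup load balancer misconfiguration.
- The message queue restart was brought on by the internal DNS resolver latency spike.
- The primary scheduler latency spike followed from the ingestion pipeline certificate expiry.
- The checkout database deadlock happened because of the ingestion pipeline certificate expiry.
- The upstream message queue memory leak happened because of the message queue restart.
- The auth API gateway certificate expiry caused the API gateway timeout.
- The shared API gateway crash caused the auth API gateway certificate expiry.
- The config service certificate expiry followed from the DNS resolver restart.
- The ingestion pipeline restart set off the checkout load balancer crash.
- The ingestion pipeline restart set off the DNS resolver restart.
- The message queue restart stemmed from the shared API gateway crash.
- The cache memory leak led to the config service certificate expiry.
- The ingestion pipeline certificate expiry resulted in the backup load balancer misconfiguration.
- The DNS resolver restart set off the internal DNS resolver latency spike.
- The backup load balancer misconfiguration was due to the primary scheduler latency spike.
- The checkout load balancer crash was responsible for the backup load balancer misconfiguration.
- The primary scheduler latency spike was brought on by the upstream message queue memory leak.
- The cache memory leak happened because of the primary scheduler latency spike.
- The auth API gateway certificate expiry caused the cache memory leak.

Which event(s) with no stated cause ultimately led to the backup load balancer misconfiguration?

the ingestion pipeline certificate expiry, the ingestion pipeline restart, the scheduler timeout, the shared API gateway crash

Tracing upstream from the backup load balancer misconfiguration: the backup load balancer misconfiguration ← the ingestion pipeline certificate expiry.
A separate upstream branch: the backup load balancer misconfiguration ← the checkout load balancer crash ← the ingestion pipeline restart.
A separate upstream branch: the backup load balancer misconfiguration ← the scheduler timeout.
A separate upstream branch: the backup load balancer misconfiguration ← the primary scheduler latency spike ← the upstream message queue memory leak ← the message queue restart ← the shared API gateway crash.
Each of those chain origins has no stated cause.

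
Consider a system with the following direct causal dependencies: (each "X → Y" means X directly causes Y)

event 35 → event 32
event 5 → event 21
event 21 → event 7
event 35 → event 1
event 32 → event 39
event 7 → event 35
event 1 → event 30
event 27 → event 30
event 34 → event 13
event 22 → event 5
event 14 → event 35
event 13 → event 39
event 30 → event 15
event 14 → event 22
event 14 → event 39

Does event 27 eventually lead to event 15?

Yes

There is a causal chain: event 27 → event 30 → event 15.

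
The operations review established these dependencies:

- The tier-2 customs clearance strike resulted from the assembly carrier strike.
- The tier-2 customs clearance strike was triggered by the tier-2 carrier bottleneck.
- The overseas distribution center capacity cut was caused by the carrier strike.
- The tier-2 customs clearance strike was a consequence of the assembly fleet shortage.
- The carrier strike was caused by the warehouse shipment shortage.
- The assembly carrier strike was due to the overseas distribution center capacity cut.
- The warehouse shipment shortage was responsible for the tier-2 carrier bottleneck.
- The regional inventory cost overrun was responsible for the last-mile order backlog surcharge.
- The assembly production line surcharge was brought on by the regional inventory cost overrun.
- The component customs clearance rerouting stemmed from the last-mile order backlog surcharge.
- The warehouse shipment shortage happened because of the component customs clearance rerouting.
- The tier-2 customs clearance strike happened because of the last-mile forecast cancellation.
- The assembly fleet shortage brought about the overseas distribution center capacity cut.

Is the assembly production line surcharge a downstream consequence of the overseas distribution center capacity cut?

The overseas distribution center capacity cut leads to the assembly carrier strike, the tier-2 customs clearance strike; the assembly production line surcharge is not among them.

No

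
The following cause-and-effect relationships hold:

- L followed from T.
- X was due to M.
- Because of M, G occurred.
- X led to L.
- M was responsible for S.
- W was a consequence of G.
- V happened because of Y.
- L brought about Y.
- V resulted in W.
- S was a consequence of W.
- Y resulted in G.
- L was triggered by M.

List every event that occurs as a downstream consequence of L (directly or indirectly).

Direct effects: Y.
2 steps out: G, V.
3 steps out: W.
4 steps out: S.
Not reachable from it: M, X, T.

G, S, V, W, Y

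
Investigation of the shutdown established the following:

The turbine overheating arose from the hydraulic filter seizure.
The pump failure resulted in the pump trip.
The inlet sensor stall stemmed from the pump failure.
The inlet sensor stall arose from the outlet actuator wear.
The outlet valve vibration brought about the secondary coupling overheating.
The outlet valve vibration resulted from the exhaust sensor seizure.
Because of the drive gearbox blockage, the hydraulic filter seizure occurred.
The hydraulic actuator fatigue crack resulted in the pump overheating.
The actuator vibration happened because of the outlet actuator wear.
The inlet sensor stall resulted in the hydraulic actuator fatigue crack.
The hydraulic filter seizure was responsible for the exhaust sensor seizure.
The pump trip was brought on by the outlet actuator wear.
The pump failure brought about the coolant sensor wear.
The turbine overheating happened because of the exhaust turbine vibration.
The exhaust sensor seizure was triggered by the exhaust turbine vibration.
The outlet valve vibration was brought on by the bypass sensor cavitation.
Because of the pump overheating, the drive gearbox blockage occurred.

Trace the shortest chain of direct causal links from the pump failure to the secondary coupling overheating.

the pump failure → the inlet sensor stall
the inlet sensor stall → the hydraulic actuator fatigue crack
the hydraulic actuator fatigue crack → the pump overheating
the pump overheating → the drive gearbox blockage
the drive gearbox blockage → the hydraulic filter seizure
the hydraulic filter seizure → the exhaust sensor seizure
the exhaust sensor seizure → the outlet valve vibration
the outlet valve vibration → the secondary coupling overheating
Length: 8 steps.

the pump failure → the inlet sensor stall → the hydraulic actuator fatigue crack → the pump overheating → the drive gearbox blockage → the hydraulic filter seizure → the exhaust sensor seizure → the outlet valve vibration → the secondary coupling overheating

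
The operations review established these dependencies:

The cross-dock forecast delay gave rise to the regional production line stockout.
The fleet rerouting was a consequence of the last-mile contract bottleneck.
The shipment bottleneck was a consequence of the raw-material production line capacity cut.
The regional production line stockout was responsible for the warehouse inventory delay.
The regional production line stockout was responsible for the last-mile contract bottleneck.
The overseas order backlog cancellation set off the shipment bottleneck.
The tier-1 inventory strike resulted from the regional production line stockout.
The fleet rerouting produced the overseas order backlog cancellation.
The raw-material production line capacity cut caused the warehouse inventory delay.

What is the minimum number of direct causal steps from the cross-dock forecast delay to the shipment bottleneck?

5

Shortest chain: the cross-dock forecast delay → the regional production line stockout → the last-mile contract bottleneck → the fleet rerouting → the overseas order backlog cancellation → the shipment bottleneck.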